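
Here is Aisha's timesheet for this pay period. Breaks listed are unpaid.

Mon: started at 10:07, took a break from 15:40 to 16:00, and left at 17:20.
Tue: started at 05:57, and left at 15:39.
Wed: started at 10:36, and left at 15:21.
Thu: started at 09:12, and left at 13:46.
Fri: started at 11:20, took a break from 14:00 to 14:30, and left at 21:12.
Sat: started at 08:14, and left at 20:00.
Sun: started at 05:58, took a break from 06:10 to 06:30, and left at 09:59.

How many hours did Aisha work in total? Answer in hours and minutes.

50 h 43 min

Mon: 10:07–17:20 = 7 h 13 min; less 20 min break → 6 h 53 min
Tue: 05:57–15:39 = 9 h 42 min
Wed: 10:36–15:21 = 4 h 45 min
Thu: 09:12–13:46 = 4 h 34 min
Fri: 11:20–21:12 = 9 h 52 min; less 30 min break → 9 h 22 min
Sat: 08:14–20:00 = 11 h 46 min
Sun: 05:58–09:59 = 4 h 1 min; less 20 min break → 3 h 41 min
Total: 6 h 53 min + 9 h 42 min + 4 h 45 min + 4 h 34 min + 9 h 22 min + 11 h 46 min + 3 h 41 min = 50 h 43 min.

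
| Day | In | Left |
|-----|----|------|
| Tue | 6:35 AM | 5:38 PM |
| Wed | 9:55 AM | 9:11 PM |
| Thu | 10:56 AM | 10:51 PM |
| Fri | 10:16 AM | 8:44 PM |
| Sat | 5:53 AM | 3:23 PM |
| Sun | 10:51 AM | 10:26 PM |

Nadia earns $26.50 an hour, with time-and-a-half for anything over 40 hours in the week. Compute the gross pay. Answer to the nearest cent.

Tue: 6:35 AM–5:38 PM = 11 h 3 min
Wed: 9:55 AM–9:11 PM = 11 h 16 min
Thu: 10:56 AM–10:51 PM = 11 h 55 min
Fri: 10:16 AM–8:44 PM = 10 h 28 min
Sat: 5:53 AM–3:23 PM = 9 h 30 min
Sun: 10:51 AM–10:26 PM = 11 h 35 min
Total worked: 65 h 47 min = 3947 min.
Regular 40 h 0 min = 2400 min at $26.50/h; overtime 25 h 47 min = 1547 min at $39.75/h.
Pay = (2400 × $26.50 + 1547 × $39.75) ÷ 60 = $2084.89.

$2084.89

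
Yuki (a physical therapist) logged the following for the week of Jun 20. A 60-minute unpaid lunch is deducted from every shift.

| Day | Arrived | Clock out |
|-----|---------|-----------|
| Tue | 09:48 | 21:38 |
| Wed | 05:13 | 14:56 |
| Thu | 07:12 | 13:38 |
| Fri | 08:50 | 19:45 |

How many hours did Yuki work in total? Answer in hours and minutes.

34 h 54 min

Tue: 09:48–21:38 = 11 h 50 min; less 60 min break → 10 h 50 min
Wed: 05:13–14:56 = 9 h 43 min; less 60 min break → 8 h 43 min
Thu: 07:12–13:38 = 6 h 26 min; less 60 min break → 5 h 26 min
Fri: 08:50–19:45 = 10 h 55 min; less 60 min break → 9 h 55 min
Total: 10 h 50 min + 8 h 43 min + 5 h 26 min + 9 h 55 min = 34 h 54 min.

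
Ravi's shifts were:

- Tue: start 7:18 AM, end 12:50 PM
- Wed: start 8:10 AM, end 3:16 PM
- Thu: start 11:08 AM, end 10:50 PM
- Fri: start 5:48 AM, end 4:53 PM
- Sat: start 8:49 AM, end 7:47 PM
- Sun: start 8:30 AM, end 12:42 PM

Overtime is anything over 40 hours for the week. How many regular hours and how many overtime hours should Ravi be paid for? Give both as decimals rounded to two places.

Regular 40.00 hours, overtime 10.58 hours

Tue: 7:18 AM–12:50 PM = 5 h 32 min
Wed: 8:10 AM–3:16 PM = 7 h 6 min
Thu: 11:08 AM–10:50 PM = 11 h 42 min
Fri: 5:48 AM–4:53 PM = 11 h 5 min
Sat: 8:49 AM–7:47 PM = 10 h 58 min
Sun: 8:30 AM–12:42 PM = 4 h 12 min
Total worked: 50 h 35 min = 50.58 h.
Threshold 40 h → overtime 10 h 35 min, regular 40 h 0 min.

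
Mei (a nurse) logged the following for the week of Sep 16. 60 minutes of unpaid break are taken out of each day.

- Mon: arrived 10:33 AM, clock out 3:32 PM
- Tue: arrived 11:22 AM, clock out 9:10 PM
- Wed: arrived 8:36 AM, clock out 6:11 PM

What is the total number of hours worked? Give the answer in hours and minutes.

Mon: 10:33 AM–3:32 PM = 4 h 59 min; less 60 min break → 3 h 59 min
Tue: 11:22 AM–9:10 PM = 9 h 48 min; less 60 min break → 8 h 48 min
Wed: 8:36 AM–6:11 PM = 9 h 35 min; less 60 min break → 8 h 35 min
Total: 3 h 59 min + 8 h 48 min + 8 h 35 min = 21 h 22 min.

21 h 22 min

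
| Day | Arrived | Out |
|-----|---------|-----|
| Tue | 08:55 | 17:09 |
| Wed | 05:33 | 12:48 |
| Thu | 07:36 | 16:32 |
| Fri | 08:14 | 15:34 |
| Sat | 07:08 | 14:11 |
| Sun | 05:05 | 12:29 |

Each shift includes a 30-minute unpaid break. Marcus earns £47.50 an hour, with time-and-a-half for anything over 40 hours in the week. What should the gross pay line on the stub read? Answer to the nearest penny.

£2128.00

Tue: 08:55–17:09 = 8 h 14 min; less 30 min break → 7 h 44 min
Wed: 05:33–12:48 = 7 h 15 min; less 30 min break → 6 h 45 min
Thu: 07:36–16:32 = 8 h 56 min; less 30 min break → 8 h 26 min
Fri: 08:14–15:34 = 7 h 20 min; less 30 min break → 6 h 50 min
Sat: 07:08–14:11 = 7 h 3 min; less 30 min break → 6 h 33 min
Sun: 05:05–12:29 = 7 h 24 min; less 30 min break → 6 h 54 min
Total worked: 43 h 12 min = 2592 min.
Regular 40 h 0 min = 2400 min at £47.50/h; overtime 3 h 12 min = 192 min at £71.25/h.
Pay = (2400 × £47.50 + 192 × £71.25) ÷ 60 = £2128.00.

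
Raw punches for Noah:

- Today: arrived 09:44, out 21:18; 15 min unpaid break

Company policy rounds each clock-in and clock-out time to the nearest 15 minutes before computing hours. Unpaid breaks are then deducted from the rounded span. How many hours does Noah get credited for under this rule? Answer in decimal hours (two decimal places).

Today: in 09:44→09:45, out 21:18→21:15; 11 h 30 min − 15 min = 11 h 15 min

11.25 hours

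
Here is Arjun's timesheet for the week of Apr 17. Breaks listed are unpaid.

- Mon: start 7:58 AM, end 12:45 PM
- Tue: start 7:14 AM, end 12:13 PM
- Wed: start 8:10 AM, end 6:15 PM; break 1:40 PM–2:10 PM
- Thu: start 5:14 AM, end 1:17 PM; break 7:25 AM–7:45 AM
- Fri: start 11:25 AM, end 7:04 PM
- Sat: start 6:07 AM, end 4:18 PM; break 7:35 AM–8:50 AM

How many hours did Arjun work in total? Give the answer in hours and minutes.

43 h 39 min

Mon: 7:58 AM–12:45 PM = 4 h 47 min
Tue: 7:14 AM–12:13 PM = 4 h 59 min
Wed: 8:10 AM–6:15 PM = 10 h 5 min; less 30 min break → 9 h 35 min
Thu: 5:14 AM–1:17 PM = 8 h 3 min; less 20 min break → 7 h 43 min
Fri: 11:25 AM–7:04 PM = 7 h 39 min
Sat: 6:07 AM–4:18 PM = 10 h 11 min; less 75 min break → 8 h 56 min
Total: 4 h 47 min + 4 h 59 min + 9 h 35 min + 7 h 43 min + 7 h 39 min + 8 h 56 min = 43 h 39 min.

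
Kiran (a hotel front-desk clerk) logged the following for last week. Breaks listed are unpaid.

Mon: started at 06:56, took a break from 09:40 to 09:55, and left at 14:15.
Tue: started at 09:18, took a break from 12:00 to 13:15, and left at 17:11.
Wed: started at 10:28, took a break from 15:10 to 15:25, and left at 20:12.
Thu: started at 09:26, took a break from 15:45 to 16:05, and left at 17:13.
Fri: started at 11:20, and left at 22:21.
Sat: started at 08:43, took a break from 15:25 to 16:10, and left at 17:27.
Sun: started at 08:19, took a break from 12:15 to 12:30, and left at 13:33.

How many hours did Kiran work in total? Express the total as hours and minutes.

54 h 37 min

Mon: 06:56–14:15 = 7 h 19 min; less 15 min break → 7 h 4 min
Tue: 09:18–17:11 = 7 h 53 min; less 75 min break → 6 h 38 min
Wed: 10:28–20:12 = 9 h 44 min; less 15 min break → 9 h 29 min
Thu: 09:26–17:13 = 7 h 47 min; less 20 min break → 7 h 27 min
Fri: 11:20–22:21 = 11 h 1 min
Sat: 08:43–17:27 = 8 h 44 min; less 45 min break → 7 h 59 min
Sun: 08:19–13:33 = 5 h 14 min; less 15 min break → 4 h 59 min
Total: 7 h 4 min + 6 h 38 min + 9 h 29 min + 7 h 27 min + 11 h 1 min + 7 h 59 min + 4 h 59 min = 54 h 37 min.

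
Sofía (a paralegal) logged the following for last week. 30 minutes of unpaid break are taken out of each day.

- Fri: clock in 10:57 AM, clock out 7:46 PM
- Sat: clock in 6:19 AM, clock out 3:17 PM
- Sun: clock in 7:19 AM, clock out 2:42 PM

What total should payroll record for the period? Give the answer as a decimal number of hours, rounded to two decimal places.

23.67 hours

Fri: 10:57 AM–7:46 PM = 8 h 49 min; less 30 min break → 8 h 19 min
Sat: 6:19 AM–3:17 PM = 8 h 58 min; less 30 min break → 8 h 28 min
Sun: 7:19 AM–2:42 PM = 7 h 23 min; less 30 min break → 6 h 53 min
Total: 8 h 19 min + 8 h 28 min + 6 h 53 min = 23 h 40 min.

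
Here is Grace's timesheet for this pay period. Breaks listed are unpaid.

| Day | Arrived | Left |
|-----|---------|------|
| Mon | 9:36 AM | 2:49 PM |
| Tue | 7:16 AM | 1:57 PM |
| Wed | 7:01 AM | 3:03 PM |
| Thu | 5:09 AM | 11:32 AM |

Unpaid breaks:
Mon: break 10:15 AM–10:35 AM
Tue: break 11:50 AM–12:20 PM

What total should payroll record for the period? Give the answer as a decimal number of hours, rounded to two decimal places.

25.48 hours

Mon: 9:36 AM–2:49 PM = 5 h 13 min; less 20 min break → 4 h 53 min
Tue: 7:16 AM–1:57 PM = 6 h 41 min; less 30 min break → 6 h 11 min
Wed: 7:01 AM–3:03 PM = 8 h 2 min
Thu: 5:09 AM–11:32 AM = 6 h 23 min
Total: 4 h 53 min + 6 h 11 min + 8 h 2 min + 6 h 23 min = 25 h 29 min.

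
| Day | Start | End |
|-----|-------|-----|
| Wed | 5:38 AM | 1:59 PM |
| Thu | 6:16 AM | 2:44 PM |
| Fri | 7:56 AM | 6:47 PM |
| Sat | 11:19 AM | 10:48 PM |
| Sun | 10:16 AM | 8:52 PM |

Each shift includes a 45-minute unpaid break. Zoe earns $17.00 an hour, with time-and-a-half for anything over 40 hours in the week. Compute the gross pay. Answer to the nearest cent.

Wed: 5:38 AM–1:59 PM = 8 h 21 min; less 45 min break → 7 h 36 min
Thu: 6:16 AM–2:44 PM = 8 h 28 min; less 45 min break → 7 h 43 min
Fri: 7:56 AM–6:47 PM = 10 h 51 min; less 45 min break → 10 h 6 min
Sat: 11:19 AM–10:48 PM = 11 h 29 min; less 45 min break → 10 h 44 min
Sun: 10:16 AM–8:52 PM = 10 h 36 min; less 45 min break → 9 h 51 min
Total worked: 46 h 0 min = 2760 min.
Regular 40 h 0 min = 2400 min at $17.00/h; overtime 6 h 0 min = 360 min at $25.50/h.
Pay = (2400 × $17.00 + 360 × $25.50) ÷ 60 = $833.00.

$833.00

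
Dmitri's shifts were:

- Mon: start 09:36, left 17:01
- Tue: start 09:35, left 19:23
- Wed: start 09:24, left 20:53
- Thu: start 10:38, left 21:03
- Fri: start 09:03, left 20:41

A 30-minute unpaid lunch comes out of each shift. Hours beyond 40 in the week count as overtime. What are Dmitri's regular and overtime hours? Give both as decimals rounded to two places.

Mon: 09:36–17:01 = 7 h 25 min; less 30 min break → 6 h 55 min
Tue: 09:35–19:23 = 9 h 48 min; less 30 min break → 9 h 18 min
Wed: 09:24–20:53 = 11 h 29 min; less 30 min break → 10 h 59 min
Thu: 10:38–21:03 = 10 h 25 min; less 30 min break → 9 h 55 min
Fri: 09:03–20:41 = 11 h 38 min; less 30 min break → 11 h 8 min
Total worked: 48 h 15 min = 48.25 h.
Threshold 40 h → overtime 8 h 15 min, regular 40 h 0 min.

Regular 40.00 hours, overtime 8.25 hours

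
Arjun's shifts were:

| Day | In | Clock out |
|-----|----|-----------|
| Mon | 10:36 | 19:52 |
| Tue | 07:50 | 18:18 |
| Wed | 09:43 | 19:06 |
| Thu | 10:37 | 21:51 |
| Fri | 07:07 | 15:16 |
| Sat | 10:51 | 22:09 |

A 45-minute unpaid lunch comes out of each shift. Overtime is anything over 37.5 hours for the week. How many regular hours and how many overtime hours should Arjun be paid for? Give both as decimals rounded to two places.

Regular 37.50 hours, overtime 17.80 hours

Mon: 10:36–19:52 = 9 h 16 min; less 45 min break → 8 h 31 min
Tue: 07:50–18:18 = 10 h 28 min; less 45 min break → 9 h 43 min
Wed: 09:43–19:06 = 9 h 23 min; less 45 min break → 8 h 38 min
Thu: 10:37–21:51 = 11 h 14 min; less 45 min break → 10 h 29 min
Fri: 07:07–15:16 = 8 h 9 min; less 45 min break → 7 h 24 min
Sat: 10:51–22:09 = 11 h 18 min; less 45 min break → 10 h 33 min
Total worked: 55 h 18 min = 55.30 h.
Threshold 37.5 h → overtime 17 h 48 min, regular 37 h 30 min.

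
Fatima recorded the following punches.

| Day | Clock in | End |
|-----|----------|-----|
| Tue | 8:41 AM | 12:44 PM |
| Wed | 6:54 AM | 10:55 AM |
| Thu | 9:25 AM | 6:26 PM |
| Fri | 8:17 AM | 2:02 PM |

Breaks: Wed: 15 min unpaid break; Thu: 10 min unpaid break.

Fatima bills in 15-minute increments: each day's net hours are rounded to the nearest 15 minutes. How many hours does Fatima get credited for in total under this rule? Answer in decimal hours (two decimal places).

22.25 hours

Tue: 8:41 AM–12:44 PM = 4 h 3 min → rounds to 4 h 0 min
Wed: 6:54 AM–10:55 AM = 4 h 1 min − 15 min = 3 h 46 min → rounds to 3 h 45 min
Thu: 9:25 AM–6:26 PM = 9 h 1 min − 10 min = 8 h 51 min → rounds to 8 h 45 min
Fri: 8:17 AM–2:02 PM = 5 h 45 min → rounds to 5 h 45 min
Total credited: 22 h 15 min.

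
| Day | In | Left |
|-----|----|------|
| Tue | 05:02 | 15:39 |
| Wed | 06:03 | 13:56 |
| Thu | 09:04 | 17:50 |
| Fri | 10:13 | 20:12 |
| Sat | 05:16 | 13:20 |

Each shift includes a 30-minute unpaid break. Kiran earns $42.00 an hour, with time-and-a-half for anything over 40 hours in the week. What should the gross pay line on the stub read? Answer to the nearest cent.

Tue: 05:02–15:39 = 10 h 37 min; less 30 min break → 10 h 7 min
Wed: 06:03–13:56 = 7 h 53 min; less 30 min break → 7 h 23 min
Thu: 09:04–17:50 = 8 h 46 min; less 30 min break → 8 h 16 min
Fri: 10:13–20:12 = 9 h 59 min; less 30 min break → 9 h 29 min
Sat: 05:16–13:20 = 8 h 4 min; less 30 min break → 7 h 34 min
Total worked: 42 h 49 min = 2569 min.
Regular 40 h 0 min = 2400 min at $42.00/h; overtime 2 h 49 min = 169 min at $63.00/h.
Pay = (2400 × $42.00 + 169 × $63.00) ÷ 60 = $1857.45.

$1857.45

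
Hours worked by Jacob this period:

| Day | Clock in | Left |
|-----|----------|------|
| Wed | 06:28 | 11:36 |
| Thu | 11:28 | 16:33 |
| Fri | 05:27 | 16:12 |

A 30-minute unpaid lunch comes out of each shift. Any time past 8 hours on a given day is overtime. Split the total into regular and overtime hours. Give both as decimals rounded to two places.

Regular 17.22 hours, overtime 2.25 hours

Wed: 06:28–11:36 = 5 h 8 min; less 30 min break → 4 h 38 min
Thu: 11:28–16:33 = 5 h 5 min; less 30 min break → 4 h 35 min
Fri: 05:27–16:12 = 10 h 45 min; less 30 min break → 10 h 15 min
Wed reg 4 h 38 min / OT 0 h 0 min; Thu reg 4 h 35 min / OT 0 h 0 min; Fri reg 8 h 0 min / OT 2 h 15 min.
Totals: regular 17 h 13 min, overtime 2 h 15 min.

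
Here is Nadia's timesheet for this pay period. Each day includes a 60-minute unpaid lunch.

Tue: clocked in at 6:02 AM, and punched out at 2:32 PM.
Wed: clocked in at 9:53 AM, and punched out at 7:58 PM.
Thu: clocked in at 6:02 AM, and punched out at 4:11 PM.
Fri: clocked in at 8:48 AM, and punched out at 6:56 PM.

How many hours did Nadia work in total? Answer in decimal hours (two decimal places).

34.87 hours

Tue: 6:02 AM–2:32 PM = 8 h 30 min; less 60 min break → 7 h 30 min
Wed: 9:53 AM–7:58 PM = 10 h 5 min; less 60 min break → 9 h 5 min
Thu: 6:02 AM–4:11 PM = 10 h 9 min; less 60 min break → 9 h 9 min
Fri: 8:48 AM–6:56 PM = 10 h 8 min; less 60 min break → 9 h 8 min
Total: 7 h 30 min + 9 h 5 min + 9 h 9 min + 9 h 8 min = 34 h 52 min.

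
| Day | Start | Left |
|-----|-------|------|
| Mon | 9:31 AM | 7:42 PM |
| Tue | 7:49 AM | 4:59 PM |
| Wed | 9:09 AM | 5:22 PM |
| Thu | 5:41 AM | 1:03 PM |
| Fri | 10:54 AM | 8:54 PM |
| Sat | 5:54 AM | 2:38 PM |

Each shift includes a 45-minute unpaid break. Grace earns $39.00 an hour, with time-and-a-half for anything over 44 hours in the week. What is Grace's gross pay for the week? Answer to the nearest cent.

Mon: 9:31 AM–7:42 PM = 10 h 11 min; less 45 min break → 9 h 26 min
Tue: 7:49 AM–4:59 PM = 9 h 10 min; less 45 min break → 8 h 25 min
Wed: 9:09 AM–5:22 PM = 8 h 13 min; less 45 min break → 7 h 28 min
Thu: 5:41 AM–1:03 PM = 7 h 22 min; less 45 min break → 6 h 37 min
Fri: 10:54 AM–8:54 PM = 10 h 0 min; less 45 min break → 9 h 15 min
Sat: 5:54 AM–2:38 PM = 8 h 44 min; less 45 min break → 7 h 59 min
Total worked: 49 h 10 min = 2950 min.
Regular 44 h 0 min = 2640 min at $39.00/h; overtime 5 h 10 min = 310 min at $58.50/h.
Pay = (2640 × $39.00 + 310 × $58.50) ÷ 60 = $2018.25.

$2018.25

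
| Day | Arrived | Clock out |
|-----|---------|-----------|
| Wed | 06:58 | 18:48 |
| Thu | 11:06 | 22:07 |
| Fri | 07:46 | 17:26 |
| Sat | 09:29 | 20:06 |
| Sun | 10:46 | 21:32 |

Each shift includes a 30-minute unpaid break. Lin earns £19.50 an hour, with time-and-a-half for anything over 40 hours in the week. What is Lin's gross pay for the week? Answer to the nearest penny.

£1113.45

Wed: 06:58–18:48 = 11 h 50 min; less 30 min break → 11 h 20 min
Thu: 11:06–22:07 = 11 h 1 min; less 30 min break → 10 h 31 min
Fri: 07:46–17:26 = 9 h 40 min; less 30 min break → 9 h 10 min
Sat: 09:29–20:06 = 10 h 37 min; less 30 min break → 10 h 7 min
Sun: 10:46–21:32 = 10 h 46 min; less 30 min break → 10 h 16 min
Total worked: 51 h 24 min = 3084 min.
Regular 40 h 0 min = 2400 min at £19.50/h; overtime 11 h 24 min = 684 min at £29.25/h.
Pay = (2400 × £19.50 + 684 × £29.25) ÷ 60 = £1113.45.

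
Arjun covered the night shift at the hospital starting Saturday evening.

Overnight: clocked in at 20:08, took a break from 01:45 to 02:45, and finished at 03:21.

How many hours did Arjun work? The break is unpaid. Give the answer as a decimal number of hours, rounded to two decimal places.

Overnight: 20:08 → midnight = 3 h 52 min; midnight → 03:21 = 3 h 21 min; span 7 h 13 min; less 60 min break → 6 h 13 min

6.22 hours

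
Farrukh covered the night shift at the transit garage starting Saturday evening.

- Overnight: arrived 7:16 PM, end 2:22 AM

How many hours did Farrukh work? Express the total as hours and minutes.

Overnight: 7:16 PM → midnight = 4 h 44 min; midnight → 2:22 AM = 2 h 22 min; span 7 h 6 min

7 h 6 min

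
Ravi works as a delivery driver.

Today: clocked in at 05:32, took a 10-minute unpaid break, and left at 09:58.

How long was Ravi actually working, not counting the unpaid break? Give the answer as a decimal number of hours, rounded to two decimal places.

4.27 hours

Today: 05:32–09:58 = 4 h 26 min; less 10 min break → 4 h 16 min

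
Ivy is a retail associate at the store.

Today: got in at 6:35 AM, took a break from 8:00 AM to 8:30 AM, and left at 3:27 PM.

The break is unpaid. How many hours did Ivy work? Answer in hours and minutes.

8 h 22 min

Today: 6:35 AM–3:27 PM = 8 h 52 min; less 30 min break → 8 h 22 min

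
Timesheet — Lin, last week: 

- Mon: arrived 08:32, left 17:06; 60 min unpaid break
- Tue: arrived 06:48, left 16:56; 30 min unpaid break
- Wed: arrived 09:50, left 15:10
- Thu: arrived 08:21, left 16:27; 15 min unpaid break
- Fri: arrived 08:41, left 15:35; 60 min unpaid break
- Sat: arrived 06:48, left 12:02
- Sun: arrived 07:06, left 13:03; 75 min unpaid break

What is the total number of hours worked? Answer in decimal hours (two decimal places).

Mon: 08:32–17:06 = 8 h 34 min; less 60 min break → 7 h 34 min
Tue: 06:48–16:56 = 10 h 8 min; less 30 min break → 9 h 38 min
Wed: 09:50–15:10 = 5 h 20 min
Thu: 08:21–16:27 = 8 h 6 min; less 15 min break → 7 h 51 min
Fri: 08:41–15:35 = 6 h 54 min; less 60 min break → 5 h 54 min
Sat: 06:48–12:02 = 5 h 14 min
Sun: 07:06–13:03 = 5 h 57 min; less 75 min break → 4 h 42 min
Total: 7 h 34 min + 9 h 38 min + 5 h 20 min + 7 h 51 min + 5 h 54 min + 5 h 14 min + 4 h 42 min = 46 h 13 min.

46.22 hours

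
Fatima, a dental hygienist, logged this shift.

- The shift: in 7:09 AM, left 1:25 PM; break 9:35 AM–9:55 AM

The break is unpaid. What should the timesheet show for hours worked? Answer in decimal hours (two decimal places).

5.93 hours

The shift: 7:09 AM–1:25 PM = 6 h 16 min; less 20 min break → 5 h 56 min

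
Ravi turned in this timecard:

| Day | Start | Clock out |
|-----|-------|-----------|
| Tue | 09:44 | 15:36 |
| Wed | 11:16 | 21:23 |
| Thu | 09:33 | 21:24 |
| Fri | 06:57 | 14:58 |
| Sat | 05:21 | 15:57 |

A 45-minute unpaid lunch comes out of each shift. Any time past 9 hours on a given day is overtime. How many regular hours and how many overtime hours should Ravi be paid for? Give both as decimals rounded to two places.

Regular 39.38 hours, overtime 3.32 hours

Tue: 09:44–15:36 = 5 h 52 min; less 45 min break → 5 h 7 min
Wed: 11:16–21:23 = 10 h 7 min; less 45 min break → 9 h 22 min
Thu: 09:33–21:24 = 11 h 51 min; less 45 min break → 11 h 6 min
Fri: 06:57–14:58 = 8 h 1 min; less 45 min break → 7 h 16 min
Sat: 05:21–15:57 = 10 h 36 min; less 45 min break → 9 h 51 min
Tue reg 5 h 7 min / OT 0 h 0 min; Wed reg 9 h 0 min / OT 0 h 22 min; Thu reg 9 h 0 min / OT 2 h 6 min; Fri reg 7 h 16 min / OT 0 h 0 min; Sat reg 9 h 0 min / OT 0 h 51 min.
Totals: regular 39 h 23 min, overtime 3 h 19 min.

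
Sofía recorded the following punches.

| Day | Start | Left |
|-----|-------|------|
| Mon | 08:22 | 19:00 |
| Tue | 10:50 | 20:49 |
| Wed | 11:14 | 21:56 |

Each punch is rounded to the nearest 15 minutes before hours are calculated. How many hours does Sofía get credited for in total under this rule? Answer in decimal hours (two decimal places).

31.50 hours

Mon: in 08:22→08:15, out 19:00→19:00; 10 h 45 min
Tue: in 10:50→10:45, out 20:49→20:45; 10 h 0 min
Wed: in 11:14→11:15, out 21:56→22:00; 10 h 45 min
Total credited: 31 h 30 min.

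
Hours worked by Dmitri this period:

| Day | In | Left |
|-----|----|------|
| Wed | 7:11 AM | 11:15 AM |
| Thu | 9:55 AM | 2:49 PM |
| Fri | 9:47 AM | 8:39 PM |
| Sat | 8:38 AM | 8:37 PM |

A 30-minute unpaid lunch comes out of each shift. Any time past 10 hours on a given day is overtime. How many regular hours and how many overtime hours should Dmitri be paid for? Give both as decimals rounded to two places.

Regular 27.97 hours, overtime 1.85 hours

Wed: 7:11 AM–11:15 AM = 4 h 4 min; less 30 min break → 3 h 34 min
Thu: 9:55 AM–2:49 PM = 4 h 54 min; less 30 min break → 4 h 24 min
Fri: 9:47 AM–8:39 PM = 10 h 52 min; less 30 min break → 10 h 22 min
Sat: 8:38 AM–8:37 PM = 11 h 59 min; less 30 min break → 11 h 29 min
Wed reg 3 h 34 min / OT 0 h 0 min; Thu reg 4 h 24 min / OT 0 h 0 min; Fri reg 10 h 0 min / OT 0 h 22 min; Sat reg 10 h 0 min / OT 1 h 29 min.
Totals: regular 27 h 58 min, overtime 1 h 51 min.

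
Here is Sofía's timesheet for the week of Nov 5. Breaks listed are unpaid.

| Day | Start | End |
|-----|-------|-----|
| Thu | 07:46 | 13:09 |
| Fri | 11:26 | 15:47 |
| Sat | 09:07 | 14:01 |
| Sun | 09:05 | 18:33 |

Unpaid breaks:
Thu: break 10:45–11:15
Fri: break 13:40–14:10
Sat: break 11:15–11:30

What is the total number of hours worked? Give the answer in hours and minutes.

22 h 51 min

Thu: 07:46–13:09 = 5 h 23 min; less 30 min break → 4 h 53 min
Fri: 11:26–15:47 = 4 h 21 min; less 30 min break → 3 h 51 min
Sat: 09:07–14:01 = 4 h 54 min; less 15 min break → 4 h 39 min
Sun: 09:05–18:33 = 9 h 28 min
Total: 4 h 53 min + 3 h 51 min + 4 h 39 min + 9 h 28 min = 22 h 51 min.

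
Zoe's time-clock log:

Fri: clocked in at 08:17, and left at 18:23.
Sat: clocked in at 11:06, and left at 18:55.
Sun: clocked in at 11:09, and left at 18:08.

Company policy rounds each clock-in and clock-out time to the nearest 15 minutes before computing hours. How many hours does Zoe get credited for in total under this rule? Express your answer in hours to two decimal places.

25.25 hours

Fri: in 08:17→08:15, out 18:23→18:30; 10 h 15 min
Sat: in 11:06→11:00, out 18:55→19:00; 8 h 0 min
Sun: in 11:09→11:15, out 18:08→18:15; 7 h 0 min
Total credited: 25 h 15 min.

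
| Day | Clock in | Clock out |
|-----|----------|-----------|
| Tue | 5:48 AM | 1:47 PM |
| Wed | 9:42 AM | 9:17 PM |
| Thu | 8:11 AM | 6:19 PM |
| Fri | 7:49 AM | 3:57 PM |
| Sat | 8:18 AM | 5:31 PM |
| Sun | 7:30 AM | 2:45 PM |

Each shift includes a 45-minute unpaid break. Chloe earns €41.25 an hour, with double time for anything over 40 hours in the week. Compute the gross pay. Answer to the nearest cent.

€2458.50

Tue: 5:48 AM–1:47 PM = 7 h 59 min; less 45 min break → 7 h 14 min
Wed: 9:42 AM–9:17 PM = 11 h 35 min; less 45 min break → 10 h 50 min
Thu: 8:11 AM–6:19 PM = 10 h 8 min; less 45 min break → 9 h 23 min
Fri: 7:49 AM–3:57 PM = 8 h 8 min; less 45 min break → 7 h 23 min
Sat: 8:18 AM–5:31 PM = 9 h 13 min; less 45 min break → 8 h 28 min
Sun: 7:30 AM–2:45 PM = 7 h 15 min; less 45 min break → 6 h 30 min
Total worked: 49 h 48 min = 2988 min.
Regular 40 h 0 min = 2400 min at €41.25/h; overtime 9 h 48 min = 588 min at €82.50/h.
Pay = (2400 × €41.25 + 588 × €82.50) ÷ 60 = €2458.50.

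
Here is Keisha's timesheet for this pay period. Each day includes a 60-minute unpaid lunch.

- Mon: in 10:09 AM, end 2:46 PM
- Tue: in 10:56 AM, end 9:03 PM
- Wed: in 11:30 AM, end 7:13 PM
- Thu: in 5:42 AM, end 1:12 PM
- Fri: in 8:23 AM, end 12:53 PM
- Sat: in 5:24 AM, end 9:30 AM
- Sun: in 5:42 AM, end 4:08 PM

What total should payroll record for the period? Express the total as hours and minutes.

41 h 59 min

Mon: 10:09 AM–2:46 PM = 4 h 37 min; less 60 min break → 3 h 37 min
Tue: 10:56 AM–9:03 PM = 10 h 7 min; less 60 min break → 9 h 7 min
Wed: 11:30 AM–7:13 PM = 7 h 43 min; less 60 min break → 6 h 43 min
Thu: 5:42 AM–1:12 PM = 7 h 30 min; less 60 min break → 6 h 30 min
Fri: 8:23 AM–12:53 PM = 4 h 30 min; less 60 min break → 3 h 30 min
Sat: 5:24 AM–9:30 AM = 4 h 6 min; less 60 min break → 3 h 6 min
Sun: 5:42 AM–4:08 PM = 10 h 26 min; less 60 min break → 9 h 26 min
Total: 3 h 37 min + 9 h 7 min + 6 h 43 min + 6 h 30 min + 3 h 30 min + 3 h 6 min + 9 h 26 min = 41 h 59 min.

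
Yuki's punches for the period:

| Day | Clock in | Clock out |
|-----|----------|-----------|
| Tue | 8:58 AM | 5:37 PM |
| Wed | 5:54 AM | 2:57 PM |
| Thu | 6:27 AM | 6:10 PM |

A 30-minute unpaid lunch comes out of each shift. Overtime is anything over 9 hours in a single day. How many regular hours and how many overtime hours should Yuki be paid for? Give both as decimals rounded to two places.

Regular 25.70 hours, overtime 2.22 hours

Tue: 8:58 AM–5:37 PM = 8 h 39 min; less 30 min break → 8 h 9 min
Wed: 5:54 AM–2:57 PM = 9 h 3 min; less 30 min break → 8 h 33 min
Thu: 6:27 AM–6:10 PM = 11 h 43 min; less 30 min break → 11 h 13 min
Tue reg 8 h 9 min / OT 0 h 0 min; Wed reg 8 h 33 min / OT 0 h 0 min; Thu reg 9 h 0 min / OT 2 h 13 min.
Totals: regular 25 h 42 min, overtime 2 h 13 min.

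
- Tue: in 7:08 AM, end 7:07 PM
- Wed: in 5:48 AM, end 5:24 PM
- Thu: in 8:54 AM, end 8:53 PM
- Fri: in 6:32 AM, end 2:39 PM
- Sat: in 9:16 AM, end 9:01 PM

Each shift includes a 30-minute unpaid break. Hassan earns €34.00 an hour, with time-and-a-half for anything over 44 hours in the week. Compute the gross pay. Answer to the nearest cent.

€1951.60

Tue: 7:08 AM–7:07 PM = 11 h 59 min; less 30 min break → 11 h 29 min
Wed: 5:48 AM–5:24 PM = 11 h 36 min; less 30 min break → 11 h 6 min
Thu: 8:54 AM–8:53 PM = 11 h 59 min; less 30 min break → 11 h 29 min
Fri: 6:32 AM–2:39 PM = 8 h 7 min; less 30 min break → 7 h 37 min
Sat: 9:16 AM–9:01 PM = 11 h 45 min; less 30 min break → 11 h 15 min
Total worked: 52 h 56 min = 3176 min.
Regular 44 h 0 min = 2640 min at €34.00/h; overtime 8 h 56 min = 536 min at €51.00/h.
Pay = (2640 × €34.00 + 536 × €51.00) ÷ 60 = €1951.60.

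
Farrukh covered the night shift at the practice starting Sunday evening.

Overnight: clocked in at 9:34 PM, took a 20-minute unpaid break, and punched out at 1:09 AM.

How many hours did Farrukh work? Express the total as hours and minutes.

3 h 15 min

Overnight: 9:34 PM → midnight = 2 h 26 min; midnight → 1:09 AM = 1 h 9 min; span 3 h 35 min; less 20 min break → 3 h 15 min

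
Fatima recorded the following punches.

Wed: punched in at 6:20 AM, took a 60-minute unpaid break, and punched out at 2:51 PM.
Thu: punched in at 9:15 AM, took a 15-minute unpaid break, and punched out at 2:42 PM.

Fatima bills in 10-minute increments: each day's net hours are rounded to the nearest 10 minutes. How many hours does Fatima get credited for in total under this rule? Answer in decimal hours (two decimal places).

Wed: 6:20 AM–2:51 PM = 8 h 31 min − 60 min = 7 h 31 min → rounds to 7 h 30 min
Thu: 9:15 AM–2:42 PM = 5 h 27 min − 15 min = 5 h 12 min → rounds to 5 h 10 min
Total credited: 12 h 40 min.

12.67 hours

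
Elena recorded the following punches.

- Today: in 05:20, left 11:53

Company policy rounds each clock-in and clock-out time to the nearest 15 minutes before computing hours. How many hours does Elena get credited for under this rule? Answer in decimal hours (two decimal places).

Today: in 05:20→05:15, out 11:53→12:00; 6 h 45 min

6.75 hours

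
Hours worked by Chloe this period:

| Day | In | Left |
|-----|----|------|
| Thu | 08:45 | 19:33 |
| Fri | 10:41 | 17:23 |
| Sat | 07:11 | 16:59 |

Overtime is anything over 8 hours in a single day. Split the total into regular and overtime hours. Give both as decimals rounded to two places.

Thu: 08:45–19:33 = 10 h 48 min
Fri: 10:41–17:23 = 6 h 42 min
Sat: 07:11–16:59 = 9 h 48 min
Thu reg 8 h 0 min / OT 2 h 48 min; Fri reg 6 h 42 min / OT 0 h 0 min; Sat reg 8 h 0 min / OT 1 h 48 min.
Totals: regular 22 h 42 min, overtime 4 h 36 min.

Regular 22.70 hours, overtime 4.60 hours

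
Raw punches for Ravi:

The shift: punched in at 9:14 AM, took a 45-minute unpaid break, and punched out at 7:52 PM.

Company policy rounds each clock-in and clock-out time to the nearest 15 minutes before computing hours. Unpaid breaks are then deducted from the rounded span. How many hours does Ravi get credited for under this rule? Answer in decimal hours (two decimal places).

The shift: in 9:14 AM→9:15 AM, out 7:52 PM→7:45 PM; 10 h 30 min − 45 min = 9 h 45 min

9.75 hours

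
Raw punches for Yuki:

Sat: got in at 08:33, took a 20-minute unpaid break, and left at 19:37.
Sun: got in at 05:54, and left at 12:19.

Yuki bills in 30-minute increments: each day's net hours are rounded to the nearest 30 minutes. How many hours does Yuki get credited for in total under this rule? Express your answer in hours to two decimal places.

17.00 hours

Sat: 08:33–19:37 = 11 h 4 min − 20 min = 10 h 44 min → rounds to 10 h 30 min
Sun: 05:54–12:19 = 6 h 25 min → rounds to 6 h 30 min
Total credited: 17 h 0 min.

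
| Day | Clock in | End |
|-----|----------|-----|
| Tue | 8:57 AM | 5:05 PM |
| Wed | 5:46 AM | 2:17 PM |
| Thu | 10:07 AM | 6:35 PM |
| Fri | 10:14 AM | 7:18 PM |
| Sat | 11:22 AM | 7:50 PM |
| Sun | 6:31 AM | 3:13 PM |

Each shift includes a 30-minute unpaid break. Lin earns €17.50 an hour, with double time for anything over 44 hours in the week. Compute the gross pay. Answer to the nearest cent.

€922.25

Tue: 8:57 AM–5:05 PM = 8 h 8 min; less 30 min break → 7 h 38 min
Wed: 5:46 AM–2:17 PM = 8 h 31 min; less 30 min break → 8 h 1 min
Thu: 10:07 AM–6:35 PM = 8 h 28 min; less 30 min break → 7 h 58 min
Fri: 10:14 AM–7:18 PM = 9 h 4 min; less 30 min break → 8 h 34 min
Sat: 11:22 AM–7:50 PM = 8 h 28 min; less 30 min break → 7 h 58 min
Sun: 6:31 AM–3:13 PM = 8 h 42 min; less 30 min break → 8 h 12 min
Total worked: 48 h 21 min = 2901 min.
Regular 44 h 0 min = 2640 min at €17.50/h; overtime 4 h 21 min = 261 min at €35.00/h.
Pay = (2640 × €17.50 + 261 × €35.00) ÷ 60 = €922.25.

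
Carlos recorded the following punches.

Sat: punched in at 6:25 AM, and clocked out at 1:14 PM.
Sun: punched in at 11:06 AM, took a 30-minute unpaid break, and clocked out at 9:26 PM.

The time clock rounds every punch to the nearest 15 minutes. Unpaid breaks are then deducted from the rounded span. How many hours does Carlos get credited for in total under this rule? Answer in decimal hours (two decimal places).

16.75 hours

Sat: in 6:25 AM→6:30 AM, out 1:14 PM→1:15 PM; 6 h 45 min
Sun: in 11:06 AM→11:00 AM, out 9:26 PM→9:30 PM; 10 h 30 min − 30 min = 10 h 0 min
Total credited: 16 h 45 min.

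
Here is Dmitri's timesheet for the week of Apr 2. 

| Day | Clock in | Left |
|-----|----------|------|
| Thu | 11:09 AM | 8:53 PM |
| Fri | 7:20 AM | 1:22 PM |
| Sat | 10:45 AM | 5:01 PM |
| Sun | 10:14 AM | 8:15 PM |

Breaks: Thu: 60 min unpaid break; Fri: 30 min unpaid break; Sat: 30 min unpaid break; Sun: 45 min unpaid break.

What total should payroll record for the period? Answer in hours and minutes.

Thu: 11:09 AM–8:53 PM = 9 h 44 min; less 60 min break → 8 h 44 min
Fri: 7:20 AM–1:22 PM = 6 h 2 min; less 30 min break → 5 h 32 min
Sat: 10:45 AM–5:01 PM = 6 h 16 min; less 30 min break → 5 h 46 min
Sun: 10:14 AM–8:15 PM = 10 h 1 min; less 45 min break → 9 h 16 min
Total: 8 h 44 min + 5 h 32 min + 5 h 46 min + 9 h 16 min = 29 h 18 min.

29 h 18 min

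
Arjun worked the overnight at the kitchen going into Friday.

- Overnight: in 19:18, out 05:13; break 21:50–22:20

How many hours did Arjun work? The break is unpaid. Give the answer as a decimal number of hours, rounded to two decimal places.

9.42 hours

Overnight: 19:18 → midnight = 4 h 42 min; midnight → 05:13 = 5 h 13 min; span 9 h 55 min; less 30 min break → 9 h 25 min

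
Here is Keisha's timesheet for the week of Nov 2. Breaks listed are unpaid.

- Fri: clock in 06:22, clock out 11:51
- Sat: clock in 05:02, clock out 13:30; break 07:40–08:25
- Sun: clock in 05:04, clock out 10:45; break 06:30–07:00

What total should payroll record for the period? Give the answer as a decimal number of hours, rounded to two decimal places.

Fri: 06:22–11:51 = 5 h 29 min
Sat: 05:02–13:30 = 8 h 28 min; less 45 min break → 7 h 43 min
Sun: 05:04–10:45 = 5 h 41 min; less 30 min break → 5 h 11 min
Total: 5 h 29 min + 7 h 43 min + 5 h 11 min = 18 h 23 min.

18.38 hours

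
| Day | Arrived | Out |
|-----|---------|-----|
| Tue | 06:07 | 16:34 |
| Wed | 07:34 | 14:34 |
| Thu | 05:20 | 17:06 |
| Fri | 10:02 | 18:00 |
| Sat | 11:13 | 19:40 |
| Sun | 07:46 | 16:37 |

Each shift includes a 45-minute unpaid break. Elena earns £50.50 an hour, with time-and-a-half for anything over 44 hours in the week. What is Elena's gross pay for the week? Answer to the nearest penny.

£2675.24

Tue: 06:07–16:34 = 10 h 27 min; less 45 min break → 9 h 42 min
Wed: 07:34–14:34 = 7 h 0 min; less 45 min break → 6 h 15 min
Thu: 05:20–17:06 = 11 h 46 min; less 45 min break → 11 h 1 min
Fri: 10:02–18:00 = 7 h 58 min; less 45 min break → 7 h 13 min
Sat: 11:13–19:40 = 8 h 27 min; less 45 min break → 7 h 42 min
Sun: 07:46–16:37 = 8 h 51 min; less 45 min break → 8 h 6 min
Total worked: 49 h 59 min = 2999 min.
Regular 44 h 0 min = 2640 min at £50.50/h; overtime 5 h 59 min = 359 min at £75.75/h.
Pay = (2640 × £50.50 + 359 × £75.75) ÷ 60 = £2675.24.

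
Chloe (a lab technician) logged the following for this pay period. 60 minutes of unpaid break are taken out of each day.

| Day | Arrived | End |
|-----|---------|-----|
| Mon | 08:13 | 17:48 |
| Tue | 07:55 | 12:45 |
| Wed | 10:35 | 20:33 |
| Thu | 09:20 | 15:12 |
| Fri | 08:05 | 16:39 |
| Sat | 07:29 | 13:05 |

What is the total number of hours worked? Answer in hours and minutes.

Mon: 08:13–17:48 = 9 h 35 min; less 60 min break → 8 h 35 min
Tue: 07:55–12:45 = 4 h 50 min; less 60 min break → 3 h 50 min
Wed: 10:35–20:33 = 9 h 58 min; less 60 min break → 8 h 58 min
Thu: 09:20–15:12 = 5 h 52 min; less 60 min break → 4 h 52 min
Fri: 08:05–16:39 = 8 h 34 min; less 60 min break → 7 h 34 min
Sat: 07:29–13:05 = 5 h 36 min; less 60 min break → 4 h 36 min
Total: 8 h 35 min + 3 h 50 min + 8 h 58 min + 4 h 52 min + 7 h 34 min + 4 h 36 min = 38 h 25 min.

38 h 25 min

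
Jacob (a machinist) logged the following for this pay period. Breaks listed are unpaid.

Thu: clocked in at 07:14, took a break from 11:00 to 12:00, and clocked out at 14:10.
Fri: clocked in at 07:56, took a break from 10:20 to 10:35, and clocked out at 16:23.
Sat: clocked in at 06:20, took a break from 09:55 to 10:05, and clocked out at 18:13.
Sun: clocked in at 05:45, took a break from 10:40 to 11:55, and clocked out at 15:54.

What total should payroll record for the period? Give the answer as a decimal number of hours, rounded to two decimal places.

Thu: 07:14–14:10 = 6 h 56 min; less 60 min break → 5 h 56 min
Fri: 07:56–16:23 = 8 h 27 min; less 15 min break → 8 h 12 min
Sat: 06:20–18:13 = 11 h 53 min; less 10 min break → 11 h 43 min
Sun: 05:45–15:54 = 10 h 9 min; less 75 min break → 8 h 54 min
Total: 5 h 56 min + 8 h 12 min + 11 h 43 min + 8 h 54 min = 34 h 45 min.

34.75 hours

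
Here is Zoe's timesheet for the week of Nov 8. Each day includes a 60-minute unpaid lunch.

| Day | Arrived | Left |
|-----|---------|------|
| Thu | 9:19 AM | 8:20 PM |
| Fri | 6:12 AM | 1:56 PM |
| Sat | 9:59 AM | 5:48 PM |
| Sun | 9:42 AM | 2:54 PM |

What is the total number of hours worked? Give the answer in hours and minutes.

27 h 46 min

Thu: 9:19 AM–8:20 PM = 11 h 1 min; less 60 min break → 10 h 1 min
Fri: 6:12 AM–1:56 PM = 7 h 44 min; less 60 min break → 6 h 44 min
Sat: 9:59 AM–5:48 PM = 7 h 49 min; less 60 min break → 6 h 49 min
Sun: 9:42 AM–2:54 PM = 5 h 12 min; less 60 min break → 4 h 12 min
Total: 10 h 1 min + 6 h 44 min + 6 h 49 min + 4 h 12 min = 27 h 46 min.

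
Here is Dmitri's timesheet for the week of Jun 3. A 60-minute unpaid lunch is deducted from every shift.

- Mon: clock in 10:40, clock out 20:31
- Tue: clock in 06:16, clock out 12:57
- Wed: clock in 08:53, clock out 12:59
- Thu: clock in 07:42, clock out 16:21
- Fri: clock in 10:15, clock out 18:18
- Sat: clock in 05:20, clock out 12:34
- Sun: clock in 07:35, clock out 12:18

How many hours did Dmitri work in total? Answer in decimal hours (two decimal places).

Mon: 10:40–20:31 = 9 h 51 min; less 60 min break → 8 h 51 min
Tue: 06:16–12:57 = 6 h 41 min; less 60 min break → 5 h 41 min
Wed: 08:53–12:59 = 4 h 6 min; less 60 min break → 3 h 6 min
Thu: 07:42–16:21 = 8 h 39 min; less 60 min break → 7 h 39 min
Fri: 10:15–18:18 = 8 h 3 min; less 60 min break → 7 h 3 min
Sat: 05:20–12:34 = 7 h 14 min; less 60 min break → 6 h 14 min
Sun: 07:35–12:18 = 4 h 43 min; less 60 min break → 3 h 43 min
Total: 8 h 51 min + 5 h 41 min + 3 h 6 min + 7 h 39 min + 7 h 3 min + 6 h 14 min + 3 h 43 min = 42 h 17 min.

42.28 hours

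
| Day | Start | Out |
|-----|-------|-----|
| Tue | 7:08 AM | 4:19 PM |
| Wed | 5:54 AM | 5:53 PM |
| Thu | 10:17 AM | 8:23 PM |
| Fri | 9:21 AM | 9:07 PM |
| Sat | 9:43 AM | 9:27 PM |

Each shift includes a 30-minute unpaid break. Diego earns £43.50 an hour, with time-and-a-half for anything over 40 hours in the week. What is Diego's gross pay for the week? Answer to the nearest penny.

Tue: 7:08 AM–4:19 PM = 9 h 11 min; less 30 min break → 8 h 41 min
Wed: 5:54 AM–5:53 PM = 11 h 59 min; less 30 min break → 11 h 29 min
Thu: 10:17 AM–8:23 PM = 10 h 6 min; less 30 min break → 9 h 36 min
Fri: 9:21 AM–9:07 PM = 11 h 46 min; less 30 min break → 11 h 16 min
Sat: 9:43 AM–9:27 PM = 11 h 44 min; less 30 min break → 11 h 14 min
Total worked: 52 h 16 min = 3136 min.
Regular 40 h 0 min = 2400 min at £43.50/h; overtime 12 h 16 min = 736 min at £65.25/h.
Pay = (2400 × £43.50 + 736 × £65.25) ÷ 60 = £2540.40.

£2540.40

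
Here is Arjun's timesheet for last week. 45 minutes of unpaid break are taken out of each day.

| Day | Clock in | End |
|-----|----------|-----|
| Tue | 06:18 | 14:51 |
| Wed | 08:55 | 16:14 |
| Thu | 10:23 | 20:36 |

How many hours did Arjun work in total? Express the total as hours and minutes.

Tue: 06:18–14:51 = 8 h 33 min; less 45 min break → 7 h 48 min
Wed: 08:55–16:14 = 7 h 19 min; less 45 min break → 6 h 34 min
Thu: 10:23–20:36 = 10 h 13 min; less 45 min break → 9 h 28 min
Total: 7 h 48 min + 6 h 34 min + 9 h 28 min = 23 h 50 min.

23 h 50 min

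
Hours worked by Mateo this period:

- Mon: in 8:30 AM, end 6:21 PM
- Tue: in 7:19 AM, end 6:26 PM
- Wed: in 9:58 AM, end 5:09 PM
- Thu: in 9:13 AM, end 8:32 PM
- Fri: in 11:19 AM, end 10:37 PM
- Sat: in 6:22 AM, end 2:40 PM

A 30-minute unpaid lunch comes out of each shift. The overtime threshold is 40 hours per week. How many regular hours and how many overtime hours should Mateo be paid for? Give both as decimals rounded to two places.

Regular 40.00 hours, overtime 16.07 hours

Mon: 8:30 AM–6:21 PM = 9 h 51 min; less 30 min break → 9 h 21 min
Tue: 7:19 AM–6:26 PM = 11 h 7 min; less 30 min break → 10 h 37 min
Wed: 9:58 AM–5:09 PM = 7 h 11 min; less 30 min break → 6 h 41 min
Thu: 9:13 AM–8:32 PM = 11 h 19 min; less 30 min break → 10 h 49 min
Fri: 11:19 AM–10:37 PM = 11 h 18 min; less 30 min break → 10 h 48 min
Sat: 6:22 AM–2:40 PM = 8 h 18 min; less 30 min break → 7 h 48 min
Total worked: 56 h 4 min = 56.07 h.
Threshold 40 h → overtime 16 h 4 min, regular 40 h 0 min.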